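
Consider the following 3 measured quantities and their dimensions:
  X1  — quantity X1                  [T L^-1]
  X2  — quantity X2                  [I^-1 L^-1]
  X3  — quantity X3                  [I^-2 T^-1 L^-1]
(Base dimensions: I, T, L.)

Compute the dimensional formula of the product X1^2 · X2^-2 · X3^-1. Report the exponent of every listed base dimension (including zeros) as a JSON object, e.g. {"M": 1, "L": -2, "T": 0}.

{"I": 4, "T": 3, "L": 1}

Exponent matrix [I,T,L] × [X1,X2,X3]:
  I: [ 0 -1 -2]
  T: [ 1  0 -1]
  L: [-1 -1 -1]
  [I]: (2)·0+(-2)·-1+(-1)·-2 = 4
  [T]: (2)·1+(-2)·0+(-1)·-1 = 3
  [L]: (2)·-1+(-2)·-1+(-1)·-1 = 1
⇒ I^4 T^3 L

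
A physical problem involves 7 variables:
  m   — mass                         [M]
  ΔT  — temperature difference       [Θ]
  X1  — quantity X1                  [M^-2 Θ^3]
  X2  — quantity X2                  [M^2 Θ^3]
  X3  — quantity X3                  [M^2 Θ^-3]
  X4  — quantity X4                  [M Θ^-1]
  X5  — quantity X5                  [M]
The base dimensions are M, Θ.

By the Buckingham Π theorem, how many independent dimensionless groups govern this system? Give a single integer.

5

Write exponents as rows M,Θ / cols m,ΔT,X1,X2,X3,X4,X5:
  M: [ 1  0 -2  2  2  1  1]
  Θ: [ 0  1  3  3 -3 -1  0]
Row reduction gives pivot columns m,ΔT; rank = 2
7 vars − rank 2 = 5 Π groups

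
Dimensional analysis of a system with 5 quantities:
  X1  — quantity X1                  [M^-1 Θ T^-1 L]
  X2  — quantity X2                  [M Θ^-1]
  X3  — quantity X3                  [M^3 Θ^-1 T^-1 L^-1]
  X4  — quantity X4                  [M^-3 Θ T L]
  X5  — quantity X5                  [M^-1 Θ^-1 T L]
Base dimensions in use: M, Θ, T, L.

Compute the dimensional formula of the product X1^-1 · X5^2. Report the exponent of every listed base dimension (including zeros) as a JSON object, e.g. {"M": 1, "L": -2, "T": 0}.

{"M": -1, "Θ": -3, "T": 3, "L": 1}

Dimensional matrix (M×Θ×T×L by X1×X2×X3×X4×X5):
  M: [-1  1  3 -3 -1]
  Θ: [ 1 -1 -1  1 -1]
  T: [-1  0 -1  1  1]
  L: [ 1  0 -1  1  1]
  [M]: (-1)·-1+(2)·-1 = -1
  [Θ]: (-1)·1+(2)·-1 = -3
  [T]: (-1)·-1+(2)·1 = 3
  [L]: (-1)·1+(2)·1 = 1
⇒ M^-1 Θ^-3 T^3 L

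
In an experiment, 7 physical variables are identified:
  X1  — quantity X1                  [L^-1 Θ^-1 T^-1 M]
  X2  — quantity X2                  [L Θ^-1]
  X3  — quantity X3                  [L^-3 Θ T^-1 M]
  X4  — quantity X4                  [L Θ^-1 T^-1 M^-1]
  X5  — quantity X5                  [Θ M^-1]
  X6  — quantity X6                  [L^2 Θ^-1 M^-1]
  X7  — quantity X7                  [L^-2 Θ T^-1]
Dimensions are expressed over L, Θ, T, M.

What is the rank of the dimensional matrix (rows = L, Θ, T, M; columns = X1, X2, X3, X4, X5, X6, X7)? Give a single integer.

3

Dimensional matrix (L×Θ×T×M by X1×X2×X3×X4×X5×X6×X7):
  L: [-1  1 -3  1  0  2 -2]
  Θ: [-1 -1  1 -1  1 -1  1]
  T: [-1  0 -1 -1  0  0 -1]
  M: [ 1  0  1 -1 -1 -1  0]
RREF → pivots at {X1,X2,X4} ⇒ r = 3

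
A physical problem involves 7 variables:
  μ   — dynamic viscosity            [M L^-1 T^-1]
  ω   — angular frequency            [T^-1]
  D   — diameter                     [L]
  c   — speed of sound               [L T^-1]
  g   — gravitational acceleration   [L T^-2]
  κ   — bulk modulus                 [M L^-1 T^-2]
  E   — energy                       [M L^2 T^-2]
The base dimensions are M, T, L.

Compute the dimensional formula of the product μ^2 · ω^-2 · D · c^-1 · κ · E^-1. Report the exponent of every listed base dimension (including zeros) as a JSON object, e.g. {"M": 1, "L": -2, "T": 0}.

Dimensional matrix (M×T×L by μ×ω×D×c×g×κ×E):
  M: [ 1  0  0  0  0  1  1]
  T: [-1 -1  0 -1 -2 -2 -2]
  L: [-1  0  1  1  1 -1  2]
  [M]: (2)·1+(-2)·0+(1)·0+(-1)·0+(1)·1+(-1)·1 = 2
  [T]: (2)·-1+(-2)·-1+(1)·0+(-1)·-1+(1)·-2+(-1)·-2 = 1
  [L]: (2)·-1+(-2)·0+(1)·1+(-1)·1+(1)·-1+(-1)·2 = -5
⇒ M^2 T L^-5

{"M": 2, "T": 1, "L": -5}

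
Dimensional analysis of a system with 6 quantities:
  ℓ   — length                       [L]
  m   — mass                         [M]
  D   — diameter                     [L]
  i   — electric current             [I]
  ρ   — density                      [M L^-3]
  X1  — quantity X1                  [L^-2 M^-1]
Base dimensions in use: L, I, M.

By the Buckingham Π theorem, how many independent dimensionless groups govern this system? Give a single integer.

Dimensional matrix (L×I×M by ℓ×m×D×i×ρ×X1):
  L: [ 1  0  1  0 -3 -2]
  I: [ 0  0  0  1  0  0]
  M: [ 0  1  0  0  1 -1]
Echelon form has 3 nonzero rows (pivots: ℓ,m,i)
Π count = n − r = 6 − 3 = 3

3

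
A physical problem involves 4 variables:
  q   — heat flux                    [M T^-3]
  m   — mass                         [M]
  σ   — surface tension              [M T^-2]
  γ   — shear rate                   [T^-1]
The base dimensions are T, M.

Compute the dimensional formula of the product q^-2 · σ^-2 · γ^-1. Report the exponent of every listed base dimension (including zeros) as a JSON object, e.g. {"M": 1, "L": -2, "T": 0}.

Write exponents as rows T,M / cols q,m,σ,γ:
  T: [-3  0 -2 -1]
  M: [ 1  1  1  0]
  [T]: (-2)·-3+(-2)·-2+(-1)·-1 = 11
  [M]: (-2)·1+(-2)·1+(-1)·0 = -4
⇒ T^11 M^-4

{"T": 11, "M": -4}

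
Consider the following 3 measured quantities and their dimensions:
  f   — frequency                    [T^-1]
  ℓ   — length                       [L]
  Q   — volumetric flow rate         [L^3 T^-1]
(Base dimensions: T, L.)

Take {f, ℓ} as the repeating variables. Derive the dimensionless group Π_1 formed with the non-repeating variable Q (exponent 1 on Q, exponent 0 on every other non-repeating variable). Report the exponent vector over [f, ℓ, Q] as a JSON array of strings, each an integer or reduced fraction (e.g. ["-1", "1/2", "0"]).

["-1", "-3", "1"]

Exponent matrix [T,L] × [f,ℓ,Q]:
  T: [-1  0 -1]
  L: [ 0  1  3]
Row reduction gives pivot columns f,ℓ; rank = 2
Pivot set = {f,ℓ}, free = {Q}
RREF:
  r0: [   1    0    1]
  r1: [   0    1    3]
Fix exponent of Q at 1; solve each RREF row for its pivot's exponent:
  r0: exp(f) + (1)·1 = 0 ⇒ exp(f) = -1
  r1: exp(ℓ) + (3)·1 = 0 ⇒ exp(ℓ) = -3
Π_1 = f^-1 · ℓ^-3 · Q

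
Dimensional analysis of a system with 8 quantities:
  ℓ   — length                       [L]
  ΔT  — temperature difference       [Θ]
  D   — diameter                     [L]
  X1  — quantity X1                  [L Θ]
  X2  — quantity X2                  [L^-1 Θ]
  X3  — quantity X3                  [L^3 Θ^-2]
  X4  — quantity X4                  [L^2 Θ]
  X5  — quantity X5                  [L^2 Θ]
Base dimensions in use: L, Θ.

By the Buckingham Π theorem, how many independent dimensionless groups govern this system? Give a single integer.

6

Dimensional matrix (L×Θ by ℓ×ΔT×D×X1×X2×X3×X4×X5):
  L: [ 1  0  1  1 -1  3  2  2]
  Θ: [ 0  1  0  1  1 -2  1  1]
Row reduction gives pivot columns ℓ,ΔT; rank = 2
8 vars − rank 2 = 6 Π groups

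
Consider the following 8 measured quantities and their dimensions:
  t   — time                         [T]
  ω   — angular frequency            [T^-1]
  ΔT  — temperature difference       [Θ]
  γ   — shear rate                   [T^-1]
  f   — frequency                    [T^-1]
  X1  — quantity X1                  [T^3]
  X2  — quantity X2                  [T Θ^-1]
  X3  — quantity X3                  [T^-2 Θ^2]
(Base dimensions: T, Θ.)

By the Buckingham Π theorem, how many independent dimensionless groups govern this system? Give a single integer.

6

Dimensional matrix (T×Θ by t×ω×ΔT×γ×f×X1×X2×X3):
  T: [ 1 -1  0 -1 -1  3  1 -2]
  Θ: [ 0  0  1  0  0  0 -1  2]
Echelon form has 2 nonzero rows (pivots: t,ΔT)
Π count = n − r = 8 − 2 = 6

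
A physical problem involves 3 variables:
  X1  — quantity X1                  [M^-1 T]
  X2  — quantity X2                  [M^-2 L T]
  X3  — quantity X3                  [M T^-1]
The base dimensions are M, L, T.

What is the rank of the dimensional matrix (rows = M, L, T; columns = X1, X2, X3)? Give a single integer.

Exponent matrix [M,L,T] × [X1,X2,X3]:
  M: [-1 -2  1]
  L: [ 0  1  0]
  T: [ 1  1 -1]
RREF → pivots at {X1,X2} ⇒ r = 2

2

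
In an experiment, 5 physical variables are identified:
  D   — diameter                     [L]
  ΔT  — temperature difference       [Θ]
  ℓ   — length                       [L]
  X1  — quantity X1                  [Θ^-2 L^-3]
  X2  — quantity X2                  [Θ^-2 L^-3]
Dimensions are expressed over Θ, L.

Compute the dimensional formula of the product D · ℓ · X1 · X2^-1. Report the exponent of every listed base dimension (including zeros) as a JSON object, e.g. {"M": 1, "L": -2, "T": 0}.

Exponent matrix [Θ,L] × [D,ΔT,ℓ,X1,X2]:
  Θ: [ 0  1  0 -2 -2]
  L: [ 1  0  1 -3 -3]
  [Θ]: (1)·0+(1)·0+(1)·-2+(-1)·-2 = 0
  [L]: (1)·1+(1)·1+(1)·-3+(-1)·-3 = 2
⇒ L^2

{"Θ": 0, "L": 2}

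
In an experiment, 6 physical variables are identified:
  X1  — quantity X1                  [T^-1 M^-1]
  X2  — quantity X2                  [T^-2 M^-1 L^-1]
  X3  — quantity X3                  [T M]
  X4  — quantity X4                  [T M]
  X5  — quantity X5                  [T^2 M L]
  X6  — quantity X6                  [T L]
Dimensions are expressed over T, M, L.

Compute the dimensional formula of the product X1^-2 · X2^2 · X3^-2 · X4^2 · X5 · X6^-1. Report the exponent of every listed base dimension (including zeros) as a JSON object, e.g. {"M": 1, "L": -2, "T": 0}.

{"T": -1, "M": 1, "L": -2}

Exponent matrix [T,M,L] × [X1,X2,X3,X4,X5,X6]:
  T: [-1 -2  1  1  2  1]
  M: [-1 -1  1  1  1  0]
  L: [ 0 -1  0  0  1  1]
  [T]: (-2)·-1+(2)·-2+(-2)·1+(2)·1+(1)·2+(-1)·1 = -1
  [M]: (-2)·-1+(2)·-1+(-2)·1+(2)·1+(1)·1+(-1)·0 = 1
  [L]: (-2)·0+(2)·-1+(-2)·0+(2)·0+(1)·1+(-1)·1 = -2
⇒ T^-1 M L^-2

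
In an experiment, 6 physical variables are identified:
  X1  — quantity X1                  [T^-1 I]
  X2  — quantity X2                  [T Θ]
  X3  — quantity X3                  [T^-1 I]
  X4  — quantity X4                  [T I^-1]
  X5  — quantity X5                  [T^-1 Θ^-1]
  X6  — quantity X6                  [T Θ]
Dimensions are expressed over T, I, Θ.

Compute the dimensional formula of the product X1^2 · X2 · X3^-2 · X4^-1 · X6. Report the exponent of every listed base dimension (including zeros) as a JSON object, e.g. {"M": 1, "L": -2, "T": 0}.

Dimensional matrix (T×I×Θ by X1×X2×X3×X4×X5×X6):
  T: [-1  1 -1  1 -1  1]
  I: [ 1  0  1 -1  0  0]
  Θ: [ 0  1  0  0 -1  1]
  [T]: (2)·-1+(1)·1+(-2)·-1+(-1)·1+(1)·1 = 1
  [I]: (2)·1+(1)·0+(-2)·1+(-1)·-1+(1)·0 = 1
  [Θ]: (2)·0+(1)·1+(-2)·0+(-1)·0+(1)·1 = 2
⇒ T I Θ^2

{"T": 1, "I": 1, "Θ": 2}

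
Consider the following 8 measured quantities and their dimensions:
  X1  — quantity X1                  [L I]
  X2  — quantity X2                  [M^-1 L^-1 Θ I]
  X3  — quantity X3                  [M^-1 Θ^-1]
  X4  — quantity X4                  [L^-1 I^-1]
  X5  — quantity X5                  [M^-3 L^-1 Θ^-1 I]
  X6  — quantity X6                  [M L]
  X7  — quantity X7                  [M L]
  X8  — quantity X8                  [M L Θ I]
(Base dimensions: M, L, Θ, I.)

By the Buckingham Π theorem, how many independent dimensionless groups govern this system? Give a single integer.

Dimensional matrix (M×L×Θ×I by X1×X2×X3×X4×X5×X6×X7×X8):
  M: [ 0 -1 -1  0 -3  1  1  1]
  L: [ 1 -1  0 -1 -1  1  1  1]
  Θ: [ 0  1 -1  0 -1  0  0  1]
  I: [ 1  1  0 -1  1  0  0  1]
RREF → pivots at {X1,X2,X3} ⇒ r = 3
Π count = n − r = 8 − 3 = 5

5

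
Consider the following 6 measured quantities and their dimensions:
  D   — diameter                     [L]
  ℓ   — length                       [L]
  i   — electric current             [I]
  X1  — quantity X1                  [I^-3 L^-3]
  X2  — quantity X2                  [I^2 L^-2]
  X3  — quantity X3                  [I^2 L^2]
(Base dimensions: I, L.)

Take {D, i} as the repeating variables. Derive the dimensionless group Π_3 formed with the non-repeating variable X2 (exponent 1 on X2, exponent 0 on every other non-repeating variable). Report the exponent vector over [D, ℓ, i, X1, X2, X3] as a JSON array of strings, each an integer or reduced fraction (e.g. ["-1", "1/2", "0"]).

["2", "0", "-2", "0", "1", "0"]

Write exponents as rows I,L / cols D,ℓ,i,X1,X2,X3:
  I: [ 0  0  1 -3  2  2]
  L: [ 1  1  0 -3 -2  2]
Row reduction gives pivot columns D,i; rank = 2
Pivot set = {D,i}, free = {ℓ,X1,X2,X3}
RREF:
  r0: [   1    1    0   -3   -2    2]
  r1: [   0    0    1   -3    2    2]
Fix exponent of X2 at 1, ℓ at 0, X1 at 0, X3 at 0; solve each RREF row for its pivot's exponent:
  r0: exp(D) + (-2)·1 = 0 ⇒ exp(D) = 2
  r1: exp(i) + (2)·1 = 0 ⇒ exp(i) = -2
Π_3 = D^2 · i^-2 · X2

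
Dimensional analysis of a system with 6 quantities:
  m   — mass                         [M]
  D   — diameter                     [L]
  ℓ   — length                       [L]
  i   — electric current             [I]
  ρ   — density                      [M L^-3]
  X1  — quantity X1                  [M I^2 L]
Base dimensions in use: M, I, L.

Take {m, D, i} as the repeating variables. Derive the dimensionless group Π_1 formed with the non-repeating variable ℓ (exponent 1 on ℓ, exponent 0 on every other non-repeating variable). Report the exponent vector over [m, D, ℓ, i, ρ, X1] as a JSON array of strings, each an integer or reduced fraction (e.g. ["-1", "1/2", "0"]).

Dimensional matrix (M×I×L by m×D×ℓ×i×ρ×X1):
  M: [ 1  0  0  0  1  1]
  I: [ 0  0  0  1  0  2]
  L: [ 0  1  1  0 -3  1]
RREF → pivots at {m,D,i} ⇒ r = 3
Repeat: m,D,i; free: ℓ,ρ,X1
RREF:
  r0: [   1    0    0    0    1    1]
  r1: [   0    1    1    0   -3    1]
  r2: [   0    0    0    1    0    2]
Fix exponent of ℓ at 1, ρ at 0, X1 at 0; solve each RREF row for its pivot's exponent:
  r0: exp(m) + (0)·1 = 0 ⇒ exp(m) = 0
  r1: exp(D) + (1)·1 = 0 ⇒ exp(D) = -1
  r2: exp(i) + (0)·1 = 0 ⇒ exp(i) = 0
Π_1 = D^-1 · ℓ

["0", "-1", "1", "0", "0", "0"]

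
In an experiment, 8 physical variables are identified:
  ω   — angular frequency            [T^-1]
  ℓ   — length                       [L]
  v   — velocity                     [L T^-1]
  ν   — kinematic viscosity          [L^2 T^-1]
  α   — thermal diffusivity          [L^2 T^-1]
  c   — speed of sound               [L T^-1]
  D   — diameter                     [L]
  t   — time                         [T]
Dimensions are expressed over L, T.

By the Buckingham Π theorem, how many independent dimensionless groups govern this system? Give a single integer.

Dimensional matrix (L×T by ω×ℓ×v×ν×α×c×D×t):
  L: [ 0  1  1  2  2  1  1  0]
  T: [-1  0 -1 -1 -1 -1  0  1]
RREF → pivots at {ω,ℓ} ⇒ r = 2
Π count = n − r = 8 − 2 = 6

6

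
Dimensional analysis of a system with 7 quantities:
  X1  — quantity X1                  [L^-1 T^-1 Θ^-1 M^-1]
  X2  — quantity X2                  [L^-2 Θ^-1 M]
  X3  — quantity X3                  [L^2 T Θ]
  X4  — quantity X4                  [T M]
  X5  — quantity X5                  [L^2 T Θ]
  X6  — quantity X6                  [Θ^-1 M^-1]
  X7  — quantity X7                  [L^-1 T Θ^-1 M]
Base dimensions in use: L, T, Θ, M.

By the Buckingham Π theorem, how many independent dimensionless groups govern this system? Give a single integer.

Dimensional matrix (L×T×Θ×M by X1×X2×X3×X4×X5×X6×X7):
  L: [-1 -2  2  0  2  0 -1]
  T: [-1  0  1  1  1  0  1]
  Θ: [-1 -1  1  0  1 -1 -1]
  M: [-1  1  0  1  0 -1  1]
Row reduction gives pivot columns X1,X2,X3; rank = 3
n=7, r=3 ⇒ 4 dimensionless groups

4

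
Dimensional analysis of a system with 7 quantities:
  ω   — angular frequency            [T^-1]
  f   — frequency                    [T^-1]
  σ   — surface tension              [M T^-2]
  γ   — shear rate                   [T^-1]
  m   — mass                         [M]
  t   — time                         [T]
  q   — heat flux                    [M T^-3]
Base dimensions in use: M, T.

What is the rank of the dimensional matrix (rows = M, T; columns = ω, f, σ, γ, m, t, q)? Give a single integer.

Exponent matrix [M,T] × [ω,f,σ,γ,m,t,q]:
  M: [ 0  0  1  0  1  0  1]
  T: [-1 -1 -2 -1  0  1 -3]
Row reduction gives pivot columns ω,σ; rank = 2

2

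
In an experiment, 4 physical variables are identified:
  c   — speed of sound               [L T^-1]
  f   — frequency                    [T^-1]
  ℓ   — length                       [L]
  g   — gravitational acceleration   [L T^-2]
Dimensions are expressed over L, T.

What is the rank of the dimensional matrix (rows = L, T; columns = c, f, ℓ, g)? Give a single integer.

2

Exponent matrix [L,T] × [c,f,ℓ,g]:
  L: [ 1  0  1  1]
  T: [-1 -1  0 -2]
RREF → pivots at {c,f} ⇒ r = 2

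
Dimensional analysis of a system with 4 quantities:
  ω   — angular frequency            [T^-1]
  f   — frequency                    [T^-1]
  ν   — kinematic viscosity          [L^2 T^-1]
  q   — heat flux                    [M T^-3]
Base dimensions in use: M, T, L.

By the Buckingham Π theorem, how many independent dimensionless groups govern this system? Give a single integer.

1

Dimensional matrix (M×T×L by ω×f×ν×q):
  M: [ 0  0  0  1]
  T: [-1 -1 -1 -3]
  L: [ 0  0  2  0]
Echelon form has 3 nonzero rows (pivots: ω,ν,q)
n=4, r=3 ⇒ 1 dimensionless group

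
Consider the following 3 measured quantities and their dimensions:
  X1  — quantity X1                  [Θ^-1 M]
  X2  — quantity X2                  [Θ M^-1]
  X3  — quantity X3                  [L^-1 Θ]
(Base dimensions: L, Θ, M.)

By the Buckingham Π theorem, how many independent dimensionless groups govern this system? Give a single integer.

1

Write exponents as rows L,Θ,M / cols X1,X2,X3:
  L: [ 0  0 -1]
  Θ: [-1  1  1]
  M: [ 1 -1  0]
Row reduction gives pivot columns X1,X3; rank = 2
Π count = n − r = 3 − 2 = 1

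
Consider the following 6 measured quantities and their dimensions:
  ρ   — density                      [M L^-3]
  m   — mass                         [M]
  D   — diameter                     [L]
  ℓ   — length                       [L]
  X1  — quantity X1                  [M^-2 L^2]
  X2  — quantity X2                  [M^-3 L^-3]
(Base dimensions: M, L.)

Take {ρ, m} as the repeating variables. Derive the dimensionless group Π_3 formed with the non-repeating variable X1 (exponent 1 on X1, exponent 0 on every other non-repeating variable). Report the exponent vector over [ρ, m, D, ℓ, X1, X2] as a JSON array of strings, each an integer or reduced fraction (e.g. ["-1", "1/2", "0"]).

["2/3", "4/3", "0", "0", "1", "0"]

Exponent matrix [M,L] × [ρ,m,D,ℓ,X1,X2]:
  M: [ 1  1  0  0 -2 -3]
  L: [-3  0  1  1  2 -3]
Echelon form has 2 nonzero rows (pivots: ρ,m)
Repeat: ρ,m; free: D,ℓ,X1,X2
RREF:
  r0: [   1    0 -1/3 -1/3 -2/3    1]
  r1: [   0    1  1/3  1/3 -4/3   -4]
Fix exponent of X1 at 1, D at 0, ℓ at 0, X2 at 0; solve each RREF row for its pivot's exponent:
  r0: exp(ρ) + (-2/3)·1 = 0 ⇒ exp(ρ) = 2/3
  r1: exp(m) + (-4/3)·1 = 0 ⇒ exp(m) = 4/3
Π_3 = ρ^(2/3) · m^(4/3) · X1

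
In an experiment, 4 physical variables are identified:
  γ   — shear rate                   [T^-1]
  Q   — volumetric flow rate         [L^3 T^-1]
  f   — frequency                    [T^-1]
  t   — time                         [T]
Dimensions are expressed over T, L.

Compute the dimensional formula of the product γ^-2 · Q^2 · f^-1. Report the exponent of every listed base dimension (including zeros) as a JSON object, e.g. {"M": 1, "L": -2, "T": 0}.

Dimensional matrix (T×L by γ×Q×f×t):
  T: [-1 -1 -1  1]
  L: [ 0  3  0  0]
  [T]: (-2)·-1+(2)·-1+(-1)·-1 = 1
  [L]: (-2)·0+(2)·3+(-1)·0 = 6
⇒ T L^6

{"T": 1, "L": 6}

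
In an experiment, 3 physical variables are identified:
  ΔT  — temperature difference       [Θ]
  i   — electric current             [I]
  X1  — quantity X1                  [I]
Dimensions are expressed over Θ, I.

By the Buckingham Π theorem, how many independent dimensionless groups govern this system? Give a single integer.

1

Write exponents as rows Θ,I / cols ΔT,i,X1:
  Θ: [ 1  0  0]
  I: [ 0  1  1]
Row reduction gives pivot columns ΔT,i; rank = 2
3 vars − rank 2 = 1 Π group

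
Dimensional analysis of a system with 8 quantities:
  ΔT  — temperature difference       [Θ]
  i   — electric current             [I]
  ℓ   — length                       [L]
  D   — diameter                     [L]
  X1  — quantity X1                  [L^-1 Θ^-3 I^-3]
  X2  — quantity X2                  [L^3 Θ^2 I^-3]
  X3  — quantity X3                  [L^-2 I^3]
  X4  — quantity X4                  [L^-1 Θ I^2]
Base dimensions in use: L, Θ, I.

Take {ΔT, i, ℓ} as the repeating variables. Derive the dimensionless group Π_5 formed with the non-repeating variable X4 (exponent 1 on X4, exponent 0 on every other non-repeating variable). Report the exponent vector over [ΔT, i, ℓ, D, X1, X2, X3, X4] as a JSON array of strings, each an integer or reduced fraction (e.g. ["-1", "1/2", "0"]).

["-1", "-2", "1", "0", "0", "0", "0", "1"]

Write exponents as rows L,Θ,I / cols ΔT,i,ℓ,D,X1,X2,X3,X4:
  L: [ 0  0  1  1 -1  3 -2 -1]
  Θ: [ 1  0  0  0 -3  2  0  1]
  I: [ 0  1  0  0 -3 -3  3  2]
RREF → pivots at {ΔT,i,ℓ} ⇒ r = 3
Pivot set = {ΔT,i,ℓ}, free = {D,X1,X2,X3,X4}
RREF:
  r0: [   1    0    0    0   -3    2    0    1]
  r1: [   0    1    0    0   -3   -3    3    2]
  r2: [   0    0    1    1   -1    3   -2   -1]
Fix exponent of X4 at 1, D at 0, X1 at 0, X2 at 0, X3 at 0; solve each RREF row for its pivot's exponent:
  r0: exp(ΔT) + (1)·1 = 0 ⇒ exp(ΔT) = -1
  r1: exp(i) + (2)·1 = 0 ⇒ exp(i) = -2
  r2: exp(ℓ) + (-1)·1 = 0 ⇒ exp(ℓ) = 1
Π_5 = ΔT^-1 · i^-2 · ℓ · X4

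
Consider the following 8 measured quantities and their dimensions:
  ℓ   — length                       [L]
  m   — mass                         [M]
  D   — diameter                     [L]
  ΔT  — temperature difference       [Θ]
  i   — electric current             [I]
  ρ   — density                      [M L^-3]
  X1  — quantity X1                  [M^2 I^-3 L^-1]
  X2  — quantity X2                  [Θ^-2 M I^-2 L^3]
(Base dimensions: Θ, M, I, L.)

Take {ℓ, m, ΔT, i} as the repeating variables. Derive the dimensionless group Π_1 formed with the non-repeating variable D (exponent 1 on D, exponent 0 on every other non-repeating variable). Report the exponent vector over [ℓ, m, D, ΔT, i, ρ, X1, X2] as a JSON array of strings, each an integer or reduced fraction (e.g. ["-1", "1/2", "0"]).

["-1", "0", "1", "0", "0", "0", "0", "0"]

Exponent matrix [Θ,M,I,L] × [ℓ,m,D,ΔT,i,ρ,X1,X2]:
  Θ: [ 0  0  0  1  0  0  0 -2]
  M: [ 0  1  0  0  0  1  2  1]
  I: [ 0  0  0  0  1  0 -3 -2]
  L: [ 1  0  1  0  0 -3 -1  3]
Row reduction gives pivot columns ℓ,m,ΔT,i; rank = 4
Repeat: ℓ,m,ΔT,i; free: D,ρ,X1,X2
RREF:
  r0: [   1    0    1    0    0   -3   -1    3]
  r1: [   0    1    0    0    0    1    2    1]
  r2: [   0    0    0    1    0    0    0   -2]
  r3: [   0    0    0    0    1    0   -3   -2]
Fix exponent of D at 1, ρ at 0, X1 at 0, X2 at 0; solve each RREF row for its pivot's exponent:
  r0: exp(ℓ) + (1)·1 = 0 ⇒ exp(ℓ) = -1
  r1: exp(m) + (0)·1 = 0 ⇒ exp(m) = 0
  r2: exp(ΔT) + (0)·1 = 0 ⇒ exp(ΔT) = 0
  r3: exp(i) + (0)·1 = 0 ⇒ exp(i) = 0
Π_1 = ℓ^-1 · D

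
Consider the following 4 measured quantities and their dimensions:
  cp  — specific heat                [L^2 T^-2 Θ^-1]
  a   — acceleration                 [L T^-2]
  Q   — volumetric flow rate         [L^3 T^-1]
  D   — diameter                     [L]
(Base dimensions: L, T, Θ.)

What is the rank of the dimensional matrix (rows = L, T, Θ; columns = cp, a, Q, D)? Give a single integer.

3

Dimensional matrix (L×T×Θ by cp×a×Q×D):
  L: [ 2  1  3  1]
  T: [-2 -2 -1  0]
  Θ: [-1  0  0  0]
Echelon form has 3 nonzero rows (pivots: cp,a,Q)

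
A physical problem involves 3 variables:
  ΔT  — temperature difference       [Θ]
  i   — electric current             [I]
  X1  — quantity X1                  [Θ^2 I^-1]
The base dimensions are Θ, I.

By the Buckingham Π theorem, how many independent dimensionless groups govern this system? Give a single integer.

1

Exponent matrix [Θ,I] × [ΔT,i,X1]:
  Θ: [ 1  0  2]
  I: [ 0  1 -1]
RREF → pivots at {ΔT,i} ⇒ r = 2
n=3, r=2 ⇒ 1 dimensionless group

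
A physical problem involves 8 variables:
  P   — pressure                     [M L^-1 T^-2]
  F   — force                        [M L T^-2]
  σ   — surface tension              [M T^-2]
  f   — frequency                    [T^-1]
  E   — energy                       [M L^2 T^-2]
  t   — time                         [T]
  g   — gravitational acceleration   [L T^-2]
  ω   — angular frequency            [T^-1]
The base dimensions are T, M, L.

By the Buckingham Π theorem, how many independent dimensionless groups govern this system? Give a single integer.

Write exponents as rows T,M,L / cols P,F,σ,f,E,t,g,ω:
  T: [-2 -2 -2 -1 -2  1 -2 -1]
  M: [ 1  1  1  0  1  0  0  0]
  L: [-1  1  0  0  2  0  1  0]
Echelon form has 3 nonzero rows (pivots: P,F,f)
8 vars − rank 3 = 5 Π groups

5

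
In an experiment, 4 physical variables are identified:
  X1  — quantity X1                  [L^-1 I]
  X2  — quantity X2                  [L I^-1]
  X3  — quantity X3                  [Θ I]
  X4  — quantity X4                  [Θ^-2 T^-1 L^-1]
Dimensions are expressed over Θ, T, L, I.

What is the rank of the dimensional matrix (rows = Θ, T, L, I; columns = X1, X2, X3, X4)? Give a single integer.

Exponent matrix [Θ,T,L,I] × [X1,X2,X3,X4]:
  Θ: [ 0  0  1 -2]
  T: [ 0  0  0 -1]
  L: [-1  1  0 -1]
  I: [ 1 -1  1  0]
RREF → pivots at {X1,X3,X4} ⇒ r = 3

3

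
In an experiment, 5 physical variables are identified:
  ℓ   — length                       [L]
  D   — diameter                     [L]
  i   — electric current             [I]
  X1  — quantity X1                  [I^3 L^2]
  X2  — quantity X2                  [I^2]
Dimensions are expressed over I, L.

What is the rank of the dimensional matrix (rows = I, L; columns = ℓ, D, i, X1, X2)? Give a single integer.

Dimensional matrix (I×L by ℓ×D×i×X1×X2):
  I: [ 0  0  1  3  2]
  L: [ 1  1  0  2  0]
RREF → pivots at {ℓ,i} ⇒ r = 2

2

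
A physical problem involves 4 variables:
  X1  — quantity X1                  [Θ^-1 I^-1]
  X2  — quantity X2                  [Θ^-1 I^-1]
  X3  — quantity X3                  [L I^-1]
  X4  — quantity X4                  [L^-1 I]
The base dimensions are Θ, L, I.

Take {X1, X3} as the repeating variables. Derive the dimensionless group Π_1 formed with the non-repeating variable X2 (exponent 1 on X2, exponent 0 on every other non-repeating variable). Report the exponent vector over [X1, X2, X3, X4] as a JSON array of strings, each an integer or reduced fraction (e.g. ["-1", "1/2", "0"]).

["-1", "1", "0", "0"]

Exponent matrix [Θ,L,I] × [X1,X2,X3,X4]:
  Θ: [-1 -1  0  0]
  L: [ 0  0  1 -1]
  I: [-1 -1 -1  1]
Echelon form has 2 nonzero rows (pivots: X1,X3)
Repeat: X1,X3; free: X2,X4
RREF:
  r0: [   1    1    0    0]
  r1: [   0    0    1   -1]
  r2: [   0    0    0    0]
Fix exponent of X2 at 1, X4 at 0; solve each RREF row for its pivot's exponent:
  r0: exp(X1) + (1)·1 = 0 ⇒ exp(X1) = -1
  r1: exp(X3) + (0)·1 = 0 ⇒ exp(X3) = 0
Π_1 = X1^-1 · X2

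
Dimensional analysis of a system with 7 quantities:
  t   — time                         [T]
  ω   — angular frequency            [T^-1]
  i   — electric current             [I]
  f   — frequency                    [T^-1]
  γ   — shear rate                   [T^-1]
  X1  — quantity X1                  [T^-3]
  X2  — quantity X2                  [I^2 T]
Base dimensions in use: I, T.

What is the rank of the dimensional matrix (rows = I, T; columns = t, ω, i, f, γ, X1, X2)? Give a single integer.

2

Dimensional matrix (I×T by t×ω×i×f×γ×X1×X2):
  I: [ 0  0  1  0  0  0  2]
  T: [ 1 -1  0 -1 -1 -3  1]
RREF → pivots at {t,i} ⇒ r = 2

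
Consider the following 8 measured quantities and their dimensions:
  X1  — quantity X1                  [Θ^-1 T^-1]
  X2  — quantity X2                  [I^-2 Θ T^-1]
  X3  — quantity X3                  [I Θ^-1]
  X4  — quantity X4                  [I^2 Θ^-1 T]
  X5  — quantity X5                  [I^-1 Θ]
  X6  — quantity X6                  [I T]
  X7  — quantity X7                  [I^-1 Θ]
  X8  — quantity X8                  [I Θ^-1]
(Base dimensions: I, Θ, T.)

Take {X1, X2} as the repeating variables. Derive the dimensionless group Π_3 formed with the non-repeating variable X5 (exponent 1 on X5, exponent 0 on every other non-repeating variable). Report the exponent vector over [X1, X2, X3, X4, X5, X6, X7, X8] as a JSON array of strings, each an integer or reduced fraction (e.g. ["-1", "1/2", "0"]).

["1/2", "-1/2", "0", "0", "1", "0", "0", "0"]

Dimensional matrix (I×Θ×T by X1×X2×X3×X4×X5×X6×X7×X8):
  I: [ 0 -2  1  2 -1  1 -1  1]
  Θ: [-1  1 -1 -1  1  0  1 -1]
  T: [-1 -1  0  1  0  1  0  0]
Echelon form has 2 nonzero rows (pivots: X1,X2)
Pivot set = {X1,X2}, free = {X3,X4,X5,X6,X7,X8}
RREF:
  r0: [   1    0  1/2    0 -1/2 -1/2 -1/2  1/2]
  r1: [   0    1 -1/2   -1  1/2 -1/2  1/2 -1/2]
  r2: [   0    0    0    0    0    0    0    0]
Fix exponent of X5 at 1, X3 at 0, X4 at 0, X6 at 0, X7 at 0, X8 at 0; solve each RREF row for its pivot's exponent:
  r0: exp(X1) + (-1/2)·1 = 0 ⇒ exp(X1) = 1/2
  r1: exp(X2) + (1/2)·1 = 0 ⇒ exp(X2) = -1/2
Π_3 = X1^(1/2) · X2^(-1/2) · X5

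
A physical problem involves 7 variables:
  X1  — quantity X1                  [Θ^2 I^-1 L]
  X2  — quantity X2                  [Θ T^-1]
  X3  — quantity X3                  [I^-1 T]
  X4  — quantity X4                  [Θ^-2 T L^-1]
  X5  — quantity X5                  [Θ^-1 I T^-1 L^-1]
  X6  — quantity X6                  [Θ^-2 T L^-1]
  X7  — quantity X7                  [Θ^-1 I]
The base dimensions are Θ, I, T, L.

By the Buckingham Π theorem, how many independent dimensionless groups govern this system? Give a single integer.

Exponent matrix [Θ,I,T,L] × [X1,X2,X3,X4,X5,X6,X7]:
  Θ: [ 2  1  0 -2 -1 -2 -1]
  I: [-1  0 -1  0  1  0  1]
  T: [ 0 -1  1  1 -1  1  0]
  L: [ 1  0  0 -1 -1 -1  0]
RREF → pivots at {X1,X2,X3} ⇒ r = 3
Π count = n − r = 7 − 3 = 4

4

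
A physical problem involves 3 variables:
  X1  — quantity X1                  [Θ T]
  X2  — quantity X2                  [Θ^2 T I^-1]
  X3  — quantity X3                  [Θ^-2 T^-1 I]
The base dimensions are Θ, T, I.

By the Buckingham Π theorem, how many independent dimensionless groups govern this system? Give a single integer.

1

Write exponents as rows Θ,T,I / cols X1,X2,X3:
  Θ: [ 1  2 -2]
  T: [ 1  1 -1]
  I: [ 0 -1  1]
RREF → pivots at {X1,X2} ⇒ r = 2
n=3, r=2 ⇒ 1 dimensionless group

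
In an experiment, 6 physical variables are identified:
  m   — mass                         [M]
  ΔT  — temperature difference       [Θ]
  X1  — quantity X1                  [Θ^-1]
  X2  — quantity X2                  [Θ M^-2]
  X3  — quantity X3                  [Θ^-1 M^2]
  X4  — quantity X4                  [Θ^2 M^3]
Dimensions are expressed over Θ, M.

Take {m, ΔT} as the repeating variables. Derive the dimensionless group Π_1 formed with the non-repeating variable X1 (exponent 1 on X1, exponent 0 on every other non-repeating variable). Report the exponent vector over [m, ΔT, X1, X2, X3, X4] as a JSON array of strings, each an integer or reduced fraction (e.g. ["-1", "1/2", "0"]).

["0", "1", "1", "0", "0", "0"]

Dimensional matrix (Θ×M by m×ΔT×X1×X2×X3×X4):
  Θ: [ 0  1 -1  1 -1  2]
  M: [ 1  0  0 -2  2  3]
RREF → pivots at {m,ΔT} ⇒ r = 2
Repeat: m,ΔT; free: X1,X2,X3,X4
RREF:
  r0: [   1    0    0   -2    2    3]
  r1: [   0    1   -1    1   -1    2]
Fix exponent of X1 at 1, X2 at 0, X3 at 0, X4 at 0; solve each RREF row for its pivot's exponent:
  r0: exp(m) + (0)·1 = 0 ⇒ exp(m) = 0
  r1: exp(ΔT) + (-1)·1 = 0 ⇒ exp(ΔT) = 1
Π_1 = ΔT · X1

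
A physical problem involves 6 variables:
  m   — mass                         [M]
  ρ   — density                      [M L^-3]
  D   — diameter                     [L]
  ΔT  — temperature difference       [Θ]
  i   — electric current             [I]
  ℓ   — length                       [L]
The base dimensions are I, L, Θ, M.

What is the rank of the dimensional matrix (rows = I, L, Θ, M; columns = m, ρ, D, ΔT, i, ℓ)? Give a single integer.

4

Exponent matrix [I,L,Θ,M] × [m,ρ,D,ΔT,i,ℓ]:
  I: [ 0  0  0  0  1  0]
  L: [ 0 -3  1  0  0  1]
  Θ: [ 0  0  0  1  0  0]
  M: [ 1  1  0  0  0  0]
Echelon form has 4 nonzero rows (pivots: m,ρ,ΔT,i)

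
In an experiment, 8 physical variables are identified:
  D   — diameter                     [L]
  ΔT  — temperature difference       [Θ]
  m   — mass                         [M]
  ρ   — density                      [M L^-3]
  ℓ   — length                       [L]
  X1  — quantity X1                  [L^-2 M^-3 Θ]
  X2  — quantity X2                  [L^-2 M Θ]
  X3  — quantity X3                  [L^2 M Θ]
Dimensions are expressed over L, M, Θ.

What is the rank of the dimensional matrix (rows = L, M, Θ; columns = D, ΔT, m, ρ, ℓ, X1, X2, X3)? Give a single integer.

3

Exponent matrix [L,M,Θ] × [D,ΔT,m,ρ,ℓ,X1,X2,X3]:
  L: [ 1  0  0 -3  1 -2 -2  2]
  M: [ 0  0  1  1  0 -3  1  1]
  Θ: [ 0  1  0  0  0  1  1  1]
Row reduction gives pivot columns D,ΔT,m; rank = 3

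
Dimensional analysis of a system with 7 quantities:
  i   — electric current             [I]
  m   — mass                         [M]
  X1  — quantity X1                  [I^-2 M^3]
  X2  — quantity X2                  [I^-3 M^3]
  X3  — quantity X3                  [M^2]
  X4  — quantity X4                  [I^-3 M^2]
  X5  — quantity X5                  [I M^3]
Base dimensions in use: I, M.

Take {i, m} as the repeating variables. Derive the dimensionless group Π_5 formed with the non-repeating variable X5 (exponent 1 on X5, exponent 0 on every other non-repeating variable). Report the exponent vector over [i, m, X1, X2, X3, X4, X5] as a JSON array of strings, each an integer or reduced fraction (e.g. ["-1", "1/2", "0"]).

["-1", "-3", "0", "0", "0", "0", "1"]

Dimensional matrix (I×M by i×m×X1×X2×X3×X4×X5):
  I: [ 1  0 -2 -3  0 -3  1]
  M: [ 0  1  3  3  2  2  3]
Row reduction gives pivot columns i,m; rank = 2
Repeat: i,m; free: X1,X2,X3,X4,X5
RREF:
  r0: [   1    0   -2   -3    0   -3    1]
  r1: [   0    1    3    3    2    2    3]
Fix exponent of X5 at 1, X1 at 0, X2 at 0, X3 at 0, X4 at 0; solve each RREF row for its pivot's exponent:
  r0: exp(i) + (1)·1 = 0 ⇒ exp(i) = -1
  r1: exp(m) + (3)·1 = 0 ⇒ exp(m) = -3
Π_5 = i^-1 · m^-3 · X5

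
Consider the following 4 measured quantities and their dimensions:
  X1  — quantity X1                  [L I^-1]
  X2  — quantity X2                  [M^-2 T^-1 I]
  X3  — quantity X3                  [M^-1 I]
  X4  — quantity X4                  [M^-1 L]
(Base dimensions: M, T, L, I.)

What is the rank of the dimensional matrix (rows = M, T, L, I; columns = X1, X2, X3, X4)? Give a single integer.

Write exponents as rows M,T,L,I / cols X1,X2,X3,X4:
  M: [ 0 -2 -1 -1]
  T: [ 0 -1  0  0]
  L: [ 1  0  0  1]
  I: [-1  1  1  0]
Echelon form has 3 nonzero rows (pivots: X1,X2,X3)

3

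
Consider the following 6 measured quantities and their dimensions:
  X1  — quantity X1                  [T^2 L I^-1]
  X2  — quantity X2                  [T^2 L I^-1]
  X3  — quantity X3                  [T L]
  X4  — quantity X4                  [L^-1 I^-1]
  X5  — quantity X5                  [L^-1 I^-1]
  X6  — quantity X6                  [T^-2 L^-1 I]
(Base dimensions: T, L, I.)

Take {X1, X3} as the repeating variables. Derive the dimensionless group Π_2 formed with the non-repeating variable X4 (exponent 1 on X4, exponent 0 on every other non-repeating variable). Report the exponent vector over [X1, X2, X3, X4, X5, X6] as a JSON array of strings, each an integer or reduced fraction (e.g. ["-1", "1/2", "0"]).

Write exponents as rows T,L,I / cols X1,X2,X3,X4,X5,X6:
  T: [ 2  2  1  0  0 -2]
  L: [ 1  1  1 -1 -1 -1]
  I: [-1 -1  0 -1 -1  1]
RREF → pivots at {X1,X3} ⇒ r = 2
Pivot set = {X1,X3}, free = {X2,X4,X5,X6}
RREF:
  r0: [   1    1    0    1    1   -1]
  r1: [   0    0    1   -2   -2    0]
  r2: [   0    0    0    0    0    0]
Fix exponent of X4 at 1, X2 at 0, X5 at 0, X6 at 0; solve each RREF row for its pivot's exponent:
  r0: exp(X1) + (1)·1 = 0 ⇒ exp(X1) = -1
  r1: exp(X3) + (-2)·1 = 0 ⇒ exp(X3) = 2
Π_2 = X1^-1 · X3^2 · X4

["-1", "0", "2", "1", "0", "0"]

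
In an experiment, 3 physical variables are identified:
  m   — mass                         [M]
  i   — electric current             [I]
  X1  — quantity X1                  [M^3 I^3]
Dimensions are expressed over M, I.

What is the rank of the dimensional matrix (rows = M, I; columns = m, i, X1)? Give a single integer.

2

Write exponents as rows M,I / cols m,i,X1:
  M: [ 1  0  3]
  I: [ 0  1  3]
Row reduction gives pivot columns m,i; rank = 2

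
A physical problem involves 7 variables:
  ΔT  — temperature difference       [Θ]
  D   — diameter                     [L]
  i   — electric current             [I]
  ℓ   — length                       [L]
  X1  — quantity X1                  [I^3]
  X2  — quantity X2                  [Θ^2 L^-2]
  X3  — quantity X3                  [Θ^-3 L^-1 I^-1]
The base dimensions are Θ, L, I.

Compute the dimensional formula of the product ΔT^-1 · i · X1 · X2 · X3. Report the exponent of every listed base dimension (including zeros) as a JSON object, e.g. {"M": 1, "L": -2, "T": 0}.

Exponent matrix [Θ,L,I] × [ΔT,D,i,ℓ,X1,X2,X3]:
  Θ: [ 1  0  0  0  0  2 -3]
  L: [ 0  1  0  1  0 -2 -1]
  I: [ 0  0  1  0  3  0 -1]
  [Θ]: (-1)·1+(1)·0+(1)·0+(1)·2+(1)·-3 = -2
  [L]: (-1)·0+(1)·0+(1)·0+(1)·-2+(1)·-1 = -3
  [I]: (-1)·0+(1)·1+(1)·3+(1)·0+(1)·-1 = 3
⇒ Θ^-2 L^-3 I^3

{"Θ": -2, "L": -3, "I": 3}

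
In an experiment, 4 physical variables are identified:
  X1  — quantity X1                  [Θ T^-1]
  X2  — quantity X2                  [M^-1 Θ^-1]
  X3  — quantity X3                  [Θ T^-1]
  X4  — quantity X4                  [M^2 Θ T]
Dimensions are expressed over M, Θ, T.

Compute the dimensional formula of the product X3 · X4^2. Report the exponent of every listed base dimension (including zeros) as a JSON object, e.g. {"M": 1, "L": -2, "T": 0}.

Dimensional matrix (M×Θ×T by X1×X2×X3×X4):
  M: [ 0 -1  0  2]
  Θ: [ 1 -1  1  1]
  T: [-1  0 -1  1]
  [M]: (1)·0+(2)·2 = 4
  [Θ]: (1)·1+(2)·1 = 3
  [T]: (1)·-1+(2)·1 = 1
⇒ M^4 Θ^3 T

{"M": 4, "Θ": 3, "T": 1}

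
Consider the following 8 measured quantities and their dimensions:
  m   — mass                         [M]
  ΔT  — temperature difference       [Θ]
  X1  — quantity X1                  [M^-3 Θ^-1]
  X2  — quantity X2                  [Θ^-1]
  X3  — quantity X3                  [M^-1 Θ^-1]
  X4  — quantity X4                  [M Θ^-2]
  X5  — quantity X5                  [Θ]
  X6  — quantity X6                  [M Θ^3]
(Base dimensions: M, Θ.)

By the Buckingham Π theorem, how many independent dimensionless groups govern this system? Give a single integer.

6

Dimensional matrix (M×Θ by m×ΔT×X1×X2×X3×X4×X5×X6):
  M: [ 1  0 -3  0 -1  1  0  1]
  Θ: [ 0  1 -1 -1 -1 -2  1  3]
Row reduction gives pivot columns m,ΔT; rank = 2
8 vars − rank 2 = 6 Π groups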